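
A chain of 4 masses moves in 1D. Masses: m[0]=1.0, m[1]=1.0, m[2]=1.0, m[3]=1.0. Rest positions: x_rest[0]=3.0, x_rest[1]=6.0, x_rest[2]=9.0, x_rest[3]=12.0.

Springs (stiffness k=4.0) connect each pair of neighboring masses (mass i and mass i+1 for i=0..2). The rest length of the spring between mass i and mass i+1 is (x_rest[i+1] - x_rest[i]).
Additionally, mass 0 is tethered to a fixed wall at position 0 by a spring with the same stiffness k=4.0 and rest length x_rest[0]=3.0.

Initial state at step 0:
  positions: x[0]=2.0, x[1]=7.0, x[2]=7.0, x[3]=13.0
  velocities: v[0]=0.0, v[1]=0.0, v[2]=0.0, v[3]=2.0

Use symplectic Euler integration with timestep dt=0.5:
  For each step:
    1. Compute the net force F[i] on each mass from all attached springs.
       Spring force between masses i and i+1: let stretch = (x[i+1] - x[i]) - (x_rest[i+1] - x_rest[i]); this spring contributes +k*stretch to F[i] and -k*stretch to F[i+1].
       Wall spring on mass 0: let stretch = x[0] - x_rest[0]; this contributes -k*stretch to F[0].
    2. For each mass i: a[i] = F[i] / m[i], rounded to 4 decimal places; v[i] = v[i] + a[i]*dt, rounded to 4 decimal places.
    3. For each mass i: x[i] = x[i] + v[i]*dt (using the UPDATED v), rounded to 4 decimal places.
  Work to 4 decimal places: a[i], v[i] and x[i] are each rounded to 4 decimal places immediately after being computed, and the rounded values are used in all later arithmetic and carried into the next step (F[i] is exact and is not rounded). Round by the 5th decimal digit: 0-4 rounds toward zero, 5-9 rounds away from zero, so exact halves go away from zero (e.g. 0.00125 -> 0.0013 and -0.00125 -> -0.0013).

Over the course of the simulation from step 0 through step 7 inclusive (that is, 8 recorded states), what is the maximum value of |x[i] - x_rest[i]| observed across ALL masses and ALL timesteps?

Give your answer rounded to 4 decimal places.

Step 0: x=[2.0000 7.0000 7.0000 13.0000] v=[0.0000 0.0000 0.0000 2.0000]
Step 1: x=[5.0000 2.0000 13.0000 11.0000] v=[6.0000 -10.0000 12.0000 -4.0000]
Step 2: x=[0.0000 11.0000 6.0000 14.0000] v=[-10.0000 18.0000 -14.0000 6.0000]
Step 3: x=[6.0000 4.0000 12.0000 12.0000] v=[12.0000 -14.0000 12.0000 -4.0000]
Step 4: x=[4.0000 7.0000 10.0000 13.0000] v=[-4.0000 6.0000 -4.0000 2.0000]
Step 5: x=[1.0000 10.0000 8.0000 14.0000] v=[-6.0000 6.0000 -4.0000 2.0000]
Step 6: x=[6.0000 2.0000 14.0000 12.0000] v=[10.0000 -16.0000 12.0000 -4.0000]
Step 7: x=[1.0000 10.0000 6.0000 15.0000] v=[-10.0000 16.0000 -16.0000 6.0000]
Max displacement = 5.0000

Answer: 5.0000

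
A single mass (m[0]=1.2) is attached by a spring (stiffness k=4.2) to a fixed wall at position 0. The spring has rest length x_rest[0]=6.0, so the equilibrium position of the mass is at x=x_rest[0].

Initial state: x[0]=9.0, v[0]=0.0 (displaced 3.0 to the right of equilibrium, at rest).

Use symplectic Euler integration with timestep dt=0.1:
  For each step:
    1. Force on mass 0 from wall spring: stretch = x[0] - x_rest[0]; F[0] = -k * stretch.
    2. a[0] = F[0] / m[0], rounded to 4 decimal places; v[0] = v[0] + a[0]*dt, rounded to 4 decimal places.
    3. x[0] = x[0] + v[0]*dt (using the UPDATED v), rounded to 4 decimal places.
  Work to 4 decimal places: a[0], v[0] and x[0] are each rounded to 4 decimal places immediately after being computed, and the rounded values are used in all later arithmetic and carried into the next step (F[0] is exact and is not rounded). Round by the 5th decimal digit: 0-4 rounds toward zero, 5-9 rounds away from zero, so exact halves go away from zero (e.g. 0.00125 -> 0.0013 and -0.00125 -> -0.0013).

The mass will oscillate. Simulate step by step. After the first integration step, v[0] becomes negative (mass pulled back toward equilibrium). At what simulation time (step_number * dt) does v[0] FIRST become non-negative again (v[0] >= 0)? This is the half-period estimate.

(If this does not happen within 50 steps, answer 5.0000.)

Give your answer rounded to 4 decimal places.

Answer: 1.7000

Derivation:
Step 0: x=[9.0000] v=[0.0000]
Step 1: x=[8.8950] v=[-1.0500]
Step 2: x=[8.6887] v=[-2.0633]
Step 3: x=[8.3883] v=[-3.0044]
Step 4: x=[8.0043] v=[-3.8403]
Step 5: x=[7.5501] v=[-4.5418]
Step 6: x=[7.0417] v=[-5.0843]
Step 7: x=[6.4968] v=[-5.4489]
Step 8: x=[5.9345] v=[-5.6228]
Step 9: x=[5.3745] v=[-5.5999]
Step 10: x=[4.8364] v=[-5.3810]
Step 11: x=[4.3390] v=[-4.9737]
Step 12: x=[3.8998] v=[-4.3924]
Step 13: x=[3.5341] v=[-3.6573]
Step 14: x=[3.2547] v=[-2.7942]
Step 15: x=[3.0714] v=[-1.8333]
Step 16: x=[2.9906] v=[-0.8083]
Step 17: x=[3.0151] v=[0.2450]
First v>=0 after going negative at step 17, time=1.7000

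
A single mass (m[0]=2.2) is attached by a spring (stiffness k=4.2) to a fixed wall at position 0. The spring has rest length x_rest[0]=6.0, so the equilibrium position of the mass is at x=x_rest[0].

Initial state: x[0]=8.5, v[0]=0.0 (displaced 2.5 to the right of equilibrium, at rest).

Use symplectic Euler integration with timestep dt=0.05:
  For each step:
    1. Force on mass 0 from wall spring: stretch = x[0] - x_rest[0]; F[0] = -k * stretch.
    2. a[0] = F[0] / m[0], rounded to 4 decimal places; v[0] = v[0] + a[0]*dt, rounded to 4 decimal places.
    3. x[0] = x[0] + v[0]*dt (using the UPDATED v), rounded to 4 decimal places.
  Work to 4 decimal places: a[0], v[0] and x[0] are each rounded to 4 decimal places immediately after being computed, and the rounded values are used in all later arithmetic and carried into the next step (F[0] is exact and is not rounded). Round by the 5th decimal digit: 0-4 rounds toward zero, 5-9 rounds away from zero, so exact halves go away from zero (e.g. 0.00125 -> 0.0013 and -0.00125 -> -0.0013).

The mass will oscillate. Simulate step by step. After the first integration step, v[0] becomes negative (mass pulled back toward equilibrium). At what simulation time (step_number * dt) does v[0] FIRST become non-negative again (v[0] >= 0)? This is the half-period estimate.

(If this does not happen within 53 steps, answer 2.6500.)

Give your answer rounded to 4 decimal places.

Answer: 2.3000

Derivation:
Step 0: x=[8.5000] v=[0.0000]
Step 1: x=[8.4881] v=[-0.2386]
Step 2: x=[8.4643] v=[-0.4761]
Step 3: x=[8.4287] v=[-0.7113]
Step 4: x=[8.3815] v=[-0.9431]
Step 5: x=[8.3230] v=[-1.1704]
Step 6: x=[8.2534] v=[-1.3921]
Step 7: x=[8.1730] v=[-1.6072]
Step 8: x=[8.0823] v=[-1.8146]
Step 9: x=[7.9816] v=[-2.0134]
Step 10: x=[7.8715] v=[-2.2026]
Step 11: x=[7.7524] v=[-2.3812]
Step 12: x=[7.6250] v=[-2.5485]
Step 13: x=[7.4898] v=[-2.7036]
Step 14: x=[7.3475] v=[-2.8458]
Step 15: x=[7.1988] v=[-2.9744]
Step 16: x=[7.0444] v=[-3.0888]
Step 17: x=[6.8850] v=[-3.1885]
Step 18: x=[6.7214] v=[-3.2730]
Step 19: x=[6.5543] v=[-3.3419]
Step 20: x=[6.3846] v=[-3.3948]
Step 21: x=[6.2130] v=[-3.4315]
Step 22: x=[6.0404] v=[-3.4518]
Step 23: x=[5.8676] v=[-3.4557]
Step 24: x=[5.6954] v=[-3.4431]
Step 25: x=[5.5247] v=[-3.4140]
Step 26: x=[5.3563] v=[-3.3686]
Step 27: x=[5.1909] v=[-3.3072]
Step 28: x=[5.0294] v=[-3.2300]
Step 29: x=[4.8725] v=[-3.1374]
Step 30: x=[4.7210] v=[-3.0298]
Step 31: x=[4.5756] v=[-2.9077]
Step 32: x=[4.4370] v=[-2.7717]
Step 33: x=[4.3059] v=[-2.6225]
Step 34: x=[4.1829] v=[-2.4608]
Step 35: x=[4.0685] v=[-2.2874]
Step 36: x=[3.9634] v=[-2.1030]
Step 37: x=[3.8680] v=[-1.9086]
Step 38: x=[3.7827] v=[-1.7051]
Step 39: x=[3.7080] v=[-1.4935]
Step 40: x=[3.6443] v=[-1.2747]
Step 41: x=[3.5918] v=[-1.0498]
Step 42: x=[3.5508] v=[-0.8199]
Step 43: x=[3.5215] v=[-0.5861]
Step 44: x=[3.5040] v=[-0.3495]
Step 45: x=[3.4984] v=[-0.1112]
Step 46: x=[3.5048] v=[0.1276]
First v>=0 after going negative at step 46, time=2.3000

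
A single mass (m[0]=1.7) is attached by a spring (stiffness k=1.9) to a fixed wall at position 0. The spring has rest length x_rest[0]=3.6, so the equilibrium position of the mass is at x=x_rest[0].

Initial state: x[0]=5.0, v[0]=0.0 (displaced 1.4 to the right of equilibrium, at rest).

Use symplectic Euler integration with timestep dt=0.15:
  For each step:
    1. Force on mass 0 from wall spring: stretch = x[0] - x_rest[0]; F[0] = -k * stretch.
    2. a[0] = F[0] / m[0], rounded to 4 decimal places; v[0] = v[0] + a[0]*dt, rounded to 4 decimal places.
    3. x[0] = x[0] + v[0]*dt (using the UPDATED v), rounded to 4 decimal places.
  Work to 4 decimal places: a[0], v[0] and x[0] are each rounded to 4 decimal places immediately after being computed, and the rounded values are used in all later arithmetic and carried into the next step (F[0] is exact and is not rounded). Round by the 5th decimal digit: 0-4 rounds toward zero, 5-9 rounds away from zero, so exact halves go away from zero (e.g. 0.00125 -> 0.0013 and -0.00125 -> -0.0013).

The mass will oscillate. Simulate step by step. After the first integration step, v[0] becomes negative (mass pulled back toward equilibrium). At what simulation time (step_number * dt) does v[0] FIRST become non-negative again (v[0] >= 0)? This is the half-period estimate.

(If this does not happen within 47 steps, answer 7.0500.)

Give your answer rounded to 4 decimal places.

Step 0: x=[5.0000] v=[0.0000]
Step 1: x=[4.9648] v=[-0.2347]
Step 2: x=[4.8953] v=[-0.4635]
Step 3: x=[4.7932] v=[-0.6807]
Step 4: x=[4.6611] v=[-0.8807]
Step 5: x=[4.5023] v=[-1.0586]
Step 6: x=[4.3208] v=[-1.2099]
Step 7: x=[4.1212] v=[-1.3307]
Step 8: x=[3.9085] v=[-1.4181]
Step 9: x=[3.6880] v=[-1.4698]
Step 10: x=[3.4653] v=[-1.4846]
Step 11: x=[3.2460] v=[-1.4620]
Step 12: x=[3.0356] v=[-1.4027]
Step 13: x=[2.8394] v=[-1.3081]
Step 14: x=[2.6623] v=[-1.1806]
Step 15: x=[2.5088] v=[-1.0234]
Step 16: x=[2.3827] v=[-0.8405]
Step 17: x=[2.2872] v=[-0.6364]
Step 18: x=[2.2248] v=[-0.4163]
Step 19: x=[2.1969] v=[-0.1858]
Step 20: x=[2.2043] v=[0.0494]
First v>=0 after going negative at step 20, time=3.0000

Answer: 3.0000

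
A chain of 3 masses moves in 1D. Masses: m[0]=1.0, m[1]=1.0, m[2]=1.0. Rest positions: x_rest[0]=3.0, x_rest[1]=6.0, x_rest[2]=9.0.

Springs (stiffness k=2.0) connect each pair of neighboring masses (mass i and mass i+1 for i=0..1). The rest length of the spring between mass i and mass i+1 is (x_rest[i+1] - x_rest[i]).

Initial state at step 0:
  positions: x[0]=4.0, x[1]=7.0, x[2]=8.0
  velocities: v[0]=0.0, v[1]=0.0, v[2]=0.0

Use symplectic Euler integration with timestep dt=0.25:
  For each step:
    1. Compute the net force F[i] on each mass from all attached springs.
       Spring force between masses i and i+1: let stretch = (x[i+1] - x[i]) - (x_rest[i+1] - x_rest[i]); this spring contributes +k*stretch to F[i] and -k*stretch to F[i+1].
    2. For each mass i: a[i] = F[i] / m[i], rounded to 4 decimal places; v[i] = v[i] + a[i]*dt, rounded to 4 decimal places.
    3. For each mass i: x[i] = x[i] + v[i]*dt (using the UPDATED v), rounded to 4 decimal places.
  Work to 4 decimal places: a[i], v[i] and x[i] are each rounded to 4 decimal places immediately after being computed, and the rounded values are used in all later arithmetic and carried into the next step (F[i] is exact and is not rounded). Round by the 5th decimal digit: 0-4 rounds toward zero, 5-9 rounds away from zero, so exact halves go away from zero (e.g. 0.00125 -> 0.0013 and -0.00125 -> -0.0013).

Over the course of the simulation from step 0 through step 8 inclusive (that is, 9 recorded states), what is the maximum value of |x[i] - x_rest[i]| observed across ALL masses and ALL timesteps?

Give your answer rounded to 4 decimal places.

Step 0: x=[4.0000 7.0000 8.0000] v=[0.0000 0.0000 0.0000]
Step 1: x=[4.0000 6.7500 8.2500] v=[0.0000 -1.0000 1.0000]
Step 2: x=[3.9688 6.3438 8.6875] v=[-0.1250 -1.6250 1.7500]
Step 3: x=[3.8594 5.9336 9.2071] v=[-0.4375 -1.6407 2.0782]
Step 4: x=[3.6343 5.6733 9.6925] v=[-0.9004 -1.0411 1.9415]
Step 5: x=[3.2891 5.6606 10.0505] v=[-1.3809 -0.0510 1.4319]
Step 6: x=[2.8653 5.9002 10.2348] v=[-1.6952 0.9582 0.7370]
Step 7: x=[2.4459 6.3022 10.2522] v=[-1.6778 1.6081 0.0697]
Step 8: x=[2.1335 6.7160 10.1509] v=[-1.2497 1.6550 -0.4053]
Max displacement = 1.2522

Answer: 1.2522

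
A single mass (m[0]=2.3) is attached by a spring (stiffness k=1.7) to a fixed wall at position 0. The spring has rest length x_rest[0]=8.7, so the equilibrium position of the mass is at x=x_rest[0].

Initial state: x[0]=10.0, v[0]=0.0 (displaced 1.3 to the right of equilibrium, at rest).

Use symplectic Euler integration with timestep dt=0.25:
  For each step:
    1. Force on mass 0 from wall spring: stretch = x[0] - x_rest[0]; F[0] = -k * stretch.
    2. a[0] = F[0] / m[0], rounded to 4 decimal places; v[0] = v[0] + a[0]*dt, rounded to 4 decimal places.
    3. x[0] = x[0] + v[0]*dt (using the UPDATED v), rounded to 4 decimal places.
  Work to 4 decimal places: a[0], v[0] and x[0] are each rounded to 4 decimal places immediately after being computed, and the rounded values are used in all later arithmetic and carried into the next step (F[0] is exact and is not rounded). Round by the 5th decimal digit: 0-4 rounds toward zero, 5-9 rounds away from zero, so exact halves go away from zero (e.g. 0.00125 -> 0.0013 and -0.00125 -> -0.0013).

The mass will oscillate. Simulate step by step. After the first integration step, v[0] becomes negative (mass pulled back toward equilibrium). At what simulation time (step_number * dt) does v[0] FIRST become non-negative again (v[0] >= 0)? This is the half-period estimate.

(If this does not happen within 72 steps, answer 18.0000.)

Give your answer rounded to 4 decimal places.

Answer: 3.7500

Derivation:
Step 0: x=[10.0000] v=[0.0000]
Step 1: x=[9.9400] v=[-0.2402]
Step 2: x=[9.8227] v=[-0.4693]
Step 3: x=[9.6535] v=[-0.6768]
Step 4: x=[9.4403] v=[-0.8530]
Step 5: x=[9.1929] v=[-0.9898]
Step 6: x=[8.9227] v=[-1.0809]
Step 7: x=[8.6422] v=[-1.1221]
Step 8: x=[8.3644] v=[-1.1114]
Step 9: x=[8.1021] v=[-1.0494]
Step 10: x=[7.8674] v=[-0.9389]
Step 11: x=[7.6711] v=[-0.7851]
Step 12: x=[7.5224] v=[-0.5950]
Step 13: x=[7.4281] v=[-0.3774]
Step 14: x=[7.3925] v=[-0.1424]
Step 15: x=[7.4173] v=[0.0992]
First v>=0 after going negative at step 15, time=3.7500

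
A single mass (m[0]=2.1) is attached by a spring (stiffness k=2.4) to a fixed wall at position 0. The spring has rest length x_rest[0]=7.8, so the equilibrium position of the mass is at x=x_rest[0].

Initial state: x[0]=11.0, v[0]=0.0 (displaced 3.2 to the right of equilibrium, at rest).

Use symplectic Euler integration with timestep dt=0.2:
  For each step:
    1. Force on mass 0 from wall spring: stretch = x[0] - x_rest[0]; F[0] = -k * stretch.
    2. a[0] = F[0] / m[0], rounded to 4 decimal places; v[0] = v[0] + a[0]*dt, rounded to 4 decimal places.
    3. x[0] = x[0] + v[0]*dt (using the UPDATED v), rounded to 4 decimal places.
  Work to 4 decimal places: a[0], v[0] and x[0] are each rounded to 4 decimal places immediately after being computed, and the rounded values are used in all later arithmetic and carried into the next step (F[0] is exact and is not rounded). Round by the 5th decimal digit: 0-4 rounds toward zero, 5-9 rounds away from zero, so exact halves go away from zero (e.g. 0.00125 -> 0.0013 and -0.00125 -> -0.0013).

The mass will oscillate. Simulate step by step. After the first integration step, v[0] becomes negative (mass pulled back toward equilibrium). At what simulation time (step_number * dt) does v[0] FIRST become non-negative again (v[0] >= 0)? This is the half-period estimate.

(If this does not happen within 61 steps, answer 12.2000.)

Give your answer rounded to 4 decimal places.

Step 0: x=[11.0000] v=[0.0000]
Step 1: x=[10.8537] v=[-0.7314]
Step 2: x=[10.5678] v=[-1.4294]
Step 3: x=[10.1554] v=[-2.0620]
Step 4: x=[9.6353] v=[-2.6004]
Step 5: x=[9.0313] v=[-3.0199]
Step 6: x=[8.3710] v=[-3.3013]
Step 7: x=[7.6846] v=[-3.4318]
Step 8: x=[7.0035] v=[-3.4054]
Step 9: x=[6.3588] v=[-3.2233]
Step 10: x=[5.7800] v=[-2.8939]
Step 11: x=[5.2936] v=[-2.4322]
Step 12: x=[4.9217] v=[-1.8593]
Step 13: x=[4.6814] v=[-1.2014]
Step 14: x=[4.5837] v=[-0.4886]
Step 15: x=[4.6330] v=[0.2466]
First v>=0 after going negative at step 15, time=3.0000

Answer: 3.0000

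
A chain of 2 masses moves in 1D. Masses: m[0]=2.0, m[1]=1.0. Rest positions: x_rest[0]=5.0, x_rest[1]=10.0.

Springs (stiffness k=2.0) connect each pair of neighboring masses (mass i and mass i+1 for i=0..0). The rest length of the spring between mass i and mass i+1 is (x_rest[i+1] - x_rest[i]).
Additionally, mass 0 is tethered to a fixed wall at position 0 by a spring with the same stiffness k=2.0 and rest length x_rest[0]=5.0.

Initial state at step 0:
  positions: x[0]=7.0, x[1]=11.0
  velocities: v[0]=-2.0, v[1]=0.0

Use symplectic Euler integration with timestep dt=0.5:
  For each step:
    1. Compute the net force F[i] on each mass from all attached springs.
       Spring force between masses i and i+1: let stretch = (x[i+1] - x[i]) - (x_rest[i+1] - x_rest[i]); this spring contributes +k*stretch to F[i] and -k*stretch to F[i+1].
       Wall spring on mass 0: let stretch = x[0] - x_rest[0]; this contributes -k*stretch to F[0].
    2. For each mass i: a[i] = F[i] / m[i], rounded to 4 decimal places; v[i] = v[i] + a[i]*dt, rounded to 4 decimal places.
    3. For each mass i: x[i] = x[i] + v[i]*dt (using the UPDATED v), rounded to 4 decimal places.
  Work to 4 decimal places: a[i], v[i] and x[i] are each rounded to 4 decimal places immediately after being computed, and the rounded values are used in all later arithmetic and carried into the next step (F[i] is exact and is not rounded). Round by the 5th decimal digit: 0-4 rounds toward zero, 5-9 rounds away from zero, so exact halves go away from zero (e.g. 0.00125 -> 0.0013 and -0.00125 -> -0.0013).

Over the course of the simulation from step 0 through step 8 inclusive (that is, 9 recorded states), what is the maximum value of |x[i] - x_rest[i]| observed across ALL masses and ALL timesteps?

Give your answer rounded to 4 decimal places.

Step 0: x=[7.0000 11.0000] v=[-2.0000 0.0000]
Step 1: x=[5.2500 11.5000] v=[-3.5000 1.0000]
Step 2: x=[3.7500 11.3750] v=[-3.0000 -0.2500]
Step 3: x=[3.2188 9.9375] v=[-1.0625 -2.8750]
Step 4: x=[3.5626 7.6407] v=[0.6875 -4.5937]
Step 5: x=[4.0353 5.8048] v=[0.9453 -3.6718]
Step 6: x=[3.9415 5.5842] v=[-0.1876 -0.4413]
Step 7: x=[3.2730 7.0422] v=[-1.3370 2.9160]
Step 8: x=[2.7286 9.1156] v=[-1.0889 4.1468]
Max displacement = 4.4158

Answer: 4.4158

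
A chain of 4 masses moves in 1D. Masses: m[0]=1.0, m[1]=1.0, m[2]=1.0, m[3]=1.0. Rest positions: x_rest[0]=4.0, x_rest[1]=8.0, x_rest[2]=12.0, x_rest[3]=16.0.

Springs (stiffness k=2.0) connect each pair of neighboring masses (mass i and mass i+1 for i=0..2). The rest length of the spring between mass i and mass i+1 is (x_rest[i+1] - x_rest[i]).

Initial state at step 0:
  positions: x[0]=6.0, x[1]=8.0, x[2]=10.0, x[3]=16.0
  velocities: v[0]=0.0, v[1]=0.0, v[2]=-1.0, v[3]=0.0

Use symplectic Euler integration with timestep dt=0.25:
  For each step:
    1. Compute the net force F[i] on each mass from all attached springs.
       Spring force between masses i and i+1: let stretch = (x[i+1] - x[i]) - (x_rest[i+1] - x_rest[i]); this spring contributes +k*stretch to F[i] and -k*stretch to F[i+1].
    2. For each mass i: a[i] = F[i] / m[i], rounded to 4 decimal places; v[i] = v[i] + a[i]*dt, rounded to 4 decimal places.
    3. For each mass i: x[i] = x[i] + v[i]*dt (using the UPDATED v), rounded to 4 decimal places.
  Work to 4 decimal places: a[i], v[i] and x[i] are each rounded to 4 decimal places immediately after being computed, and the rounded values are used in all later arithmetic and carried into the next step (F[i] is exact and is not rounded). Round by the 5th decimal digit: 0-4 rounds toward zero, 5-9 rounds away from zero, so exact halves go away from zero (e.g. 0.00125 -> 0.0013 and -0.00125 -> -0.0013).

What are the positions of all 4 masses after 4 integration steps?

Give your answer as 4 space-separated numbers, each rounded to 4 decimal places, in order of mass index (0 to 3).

Answer: 3.9449 8.0914 12.5123 14.4517

Derivation:
Step 0: x=[6.0000 8.0000 10.0000 16.0000] v=[0.0000 0.0000 -1.0000 0.0000]
Step 1: x=[5.7500 8.0000 10.2500 15.7500] v=[-1.0000 0.0000 1.0000 -1.0000]
Step 2: x=[5.2813 8.0000 10.9063 15.3125] v=[-1.8750 0.0000 2.6250 -1.7500]
Step 3: x=[4.6524 8.0235 11.7501 14.8242] v=[-2.5157 0.0938 3.3750 -1.9531]
Step 4: x=[3.9449 8.0914 12.5123 14.4517] v=[-2.8302 0.2716 3.0488 -1.4902]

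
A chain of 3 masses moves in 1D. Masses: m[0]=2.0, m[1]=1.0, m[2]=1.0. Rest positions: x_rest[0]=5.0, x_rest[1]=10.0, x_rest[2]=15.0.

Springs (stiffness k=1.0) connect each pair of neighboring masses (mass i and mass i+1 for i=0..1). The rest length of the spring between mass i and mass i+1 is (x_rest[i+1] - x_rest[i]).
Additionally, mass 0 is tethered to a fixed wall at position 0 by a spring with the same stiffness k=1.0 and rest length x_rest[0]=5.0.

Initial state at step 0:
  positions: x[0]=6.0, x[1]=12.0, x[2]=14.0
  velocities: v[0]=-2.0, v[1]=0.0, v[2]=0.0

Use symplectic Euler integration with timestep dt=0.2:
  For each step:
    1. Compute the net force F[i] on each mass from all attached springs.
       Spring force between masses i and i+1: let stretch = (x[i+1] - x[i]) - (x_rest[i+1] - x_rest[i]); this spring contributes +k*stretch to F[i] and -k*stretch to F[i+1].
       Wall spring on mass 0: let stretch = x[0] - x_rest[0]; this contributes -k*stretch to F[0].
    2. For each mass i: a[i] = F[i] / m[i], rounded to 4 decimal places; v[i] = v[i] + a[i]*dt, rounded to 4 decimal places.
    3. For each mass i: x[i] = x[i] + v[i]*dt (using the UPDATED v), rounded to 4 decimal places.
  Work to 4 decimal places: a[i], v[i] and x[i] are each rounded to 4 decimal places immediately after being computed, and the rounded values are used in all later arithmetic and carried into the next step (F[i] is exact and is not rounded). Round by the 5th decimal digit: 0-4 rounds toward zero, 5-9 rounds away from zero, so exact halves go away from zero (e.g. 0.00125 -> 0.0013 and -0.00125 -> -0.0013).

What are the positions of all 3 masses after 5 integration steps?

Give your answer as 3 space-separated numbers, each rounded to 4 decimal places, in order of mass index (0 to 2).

Step 0: x=[6.0000 12.0000 14.0000] v=[-2.0000 0.0000 0.0000]
Step 1: x=[5.6000 11.8400 14.1200] v=[-2.0000 -0.8000 0.6000]
Step 2: x=[5.2128 11.5216 14.3488] v=[-1.9360 -1.5920 1.1440]
Step 3: x=[4.8475 11.0639 14.6645] v=[-1.8264 -2.2883 1.5786]
Step 4: x=[4.5096 10.5016 15.0362] v=[-1.6895 -2.8115 1.8585]
Step 5: x=[4.2013 9.8810 15.4265] v=[-1.5413 -3.1030 1.9516]

Answer: 4.2013 9.8810 15.4265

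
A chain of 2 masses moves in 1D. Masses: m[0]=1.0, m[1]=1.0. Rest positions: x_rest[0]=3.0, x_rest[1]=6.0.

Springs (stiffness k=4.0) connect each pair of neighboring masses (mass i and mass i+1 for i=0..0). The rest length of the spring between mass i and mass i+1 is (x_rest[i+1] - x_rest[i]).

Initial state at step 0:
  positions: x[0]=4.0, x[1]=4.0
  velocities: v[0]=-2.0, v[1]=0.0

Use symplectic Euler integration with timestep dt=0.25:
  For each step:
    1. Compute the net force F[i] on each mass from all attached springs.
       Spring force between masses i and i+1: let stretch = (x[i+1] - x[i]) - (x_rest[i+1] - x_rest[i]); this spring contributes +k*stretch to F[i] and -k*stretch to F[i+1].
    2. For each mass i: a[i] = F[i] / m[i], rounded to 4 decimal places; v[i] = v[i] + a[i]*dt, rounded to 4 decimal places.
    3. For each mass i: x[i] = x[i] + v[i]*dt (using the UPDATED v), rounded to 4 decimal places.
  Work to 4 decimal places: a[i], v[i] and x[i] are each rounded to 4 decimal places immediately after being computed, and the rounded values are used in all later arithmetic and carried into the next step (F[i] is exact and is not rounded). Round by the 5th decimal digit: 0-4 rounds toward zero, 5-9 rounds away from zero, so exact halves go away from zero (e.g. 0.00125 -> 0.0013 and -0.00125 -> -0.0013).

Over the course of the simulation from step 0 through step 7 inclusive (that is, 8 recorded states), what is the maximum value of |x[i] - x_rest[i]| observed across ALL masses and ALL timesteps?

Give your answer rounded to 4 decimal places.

Answer: 3.6484

Derivation:
Step 0: x=[4.0000 4.0000] v=[-2.0000 0.0000]
Step 1: x=[2.7500 4.7500] v=[-5.0000 3.0000]
Step 2: x=[1.2500 5.7500] v=[-6.0000 4.0000]
Step 3: x=[0.1250 6.3750] v=[-4.5000 2.5000]
Step 4: x=[-0.1875 6.1875] v=[-1.2500 -0.7500]
Step 5: x=[0.3438 5.1563] v=[2.1250 -4.1250]
Step 6: x=[1.3282 3.6719] v=[3.9375 -5.9375]
Step 7: x=[2.1485 2.3516] v=[3.2812 -5.2812]
Max displacement = 3.6484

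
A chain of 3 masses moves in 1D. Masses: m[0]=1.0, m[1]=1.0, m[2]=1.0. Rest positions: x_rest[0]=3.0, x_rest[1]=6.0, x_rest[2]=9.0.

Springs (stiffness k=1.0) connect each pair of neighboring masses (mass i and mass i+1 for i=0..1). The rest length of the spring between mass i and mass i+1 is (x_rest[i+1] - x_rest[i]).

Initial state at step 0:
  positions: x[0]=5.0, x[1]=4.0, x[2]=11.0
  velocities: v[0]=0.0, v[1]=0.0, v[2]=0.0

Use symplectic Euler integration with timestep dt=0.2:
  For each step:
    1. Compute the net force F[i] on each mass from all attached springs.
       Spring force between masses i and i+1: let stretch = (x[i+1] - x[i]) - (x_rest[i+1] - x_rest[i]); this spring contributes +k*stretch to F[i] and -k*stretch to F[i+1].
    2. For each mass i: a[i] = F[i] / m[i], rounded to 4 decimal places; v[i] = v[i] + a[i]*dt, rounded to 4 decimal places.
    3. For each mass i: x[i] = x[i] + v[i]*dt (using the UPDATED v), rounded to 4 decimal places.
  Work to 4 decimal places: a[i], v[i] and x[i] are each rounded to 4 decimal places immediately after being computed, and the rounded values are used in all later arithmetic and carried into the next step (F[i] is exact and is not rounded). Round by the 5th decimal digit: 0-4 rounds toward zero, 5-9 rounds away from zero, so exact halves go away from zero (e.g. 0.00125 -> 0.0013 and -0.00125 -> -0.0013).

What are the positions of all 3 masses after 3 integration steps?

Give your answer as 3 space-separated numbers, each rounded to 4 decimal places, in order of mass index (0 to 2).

Step 0: x=[5.0000 4.0000 11.0000] v=[0.0000 0.0000 0.0000]
Step 1: x=[4.8400 4.3200 10.8400] v=[-0.8000 1.6000 -0.8000]
Step 2: x=[4.5392 4.9216 10.5392] v=[-1.5040 3.0080 -1.5040]
Step 3: x=[4.1337 5.7326 10.1337] v=[-2.0275 4.0550 -2.0275]

Answer: 4.1337 5.7326 10.1337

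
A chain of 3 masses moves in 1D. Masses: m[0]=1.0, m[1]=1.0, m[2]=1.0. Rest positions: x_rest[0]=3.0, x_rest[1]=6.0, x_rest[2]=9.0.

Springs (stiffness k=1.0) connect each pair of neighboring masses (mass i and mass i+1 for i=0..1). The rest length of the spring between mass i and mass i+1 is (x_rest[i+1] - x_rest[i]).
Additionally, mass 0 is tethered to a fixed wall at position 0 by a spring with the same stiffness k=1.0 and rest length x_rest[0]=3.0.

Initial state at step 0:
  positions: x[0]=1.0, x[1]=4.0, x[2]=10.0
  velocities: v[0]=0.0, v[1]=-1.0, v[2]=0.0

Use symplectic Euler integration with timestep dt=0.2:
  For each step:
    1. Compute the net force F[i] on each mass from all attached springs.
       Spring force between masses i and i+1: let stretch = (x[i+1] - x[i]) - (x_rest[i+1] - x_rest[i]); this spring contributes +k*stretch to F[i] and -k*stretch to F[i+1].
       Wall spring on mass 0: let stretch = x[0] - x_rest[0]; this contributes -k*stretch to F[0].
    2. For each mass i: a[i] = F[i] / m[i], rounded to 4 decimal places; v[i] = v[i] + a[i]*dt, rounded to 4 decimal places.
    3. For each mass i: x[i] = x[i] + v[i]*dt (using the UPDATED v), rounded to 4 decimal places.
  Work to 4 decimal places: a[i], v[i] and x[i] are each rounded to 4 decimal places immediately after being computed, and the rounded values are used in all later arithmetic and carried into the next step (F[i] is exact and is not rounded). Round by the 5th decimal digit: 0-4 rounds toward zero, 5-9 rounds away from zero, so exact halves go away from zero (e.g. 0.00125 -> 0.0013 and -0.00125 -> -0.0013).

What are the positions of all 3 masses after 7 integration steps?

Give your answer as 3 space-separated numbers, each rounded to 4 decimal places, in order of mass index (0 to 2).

Step 0: x=[1.0000 4.0000 10.0000] v=[0.0000 -1.0000 0.0000]
Step 1: x=[1.0800 3.9200 9.8800] v=[0.4000 -0.4000 -0.6000]
Step 2: x=[1.2304 3.9648 9.6416] v=[0.7520 0.2240 -1.1920]
Step 3: x=[1.4410 4.1273 9.2961] v=[1.0528 0.8125 -1.7274]
Step 4: x=[1.7014 4.3891 8.8639] v=[1.3019 1.3090 -2.1612]
Step 5: x=[2.0012 4.7224 8.3727] v=[1.4992 1.6664 -2.4562]
Step 6: x=[2.3298 5.0928 7.8554] v=[1.6432 1.8522 -2.5863]
Step 7: x=[2.6758 5.4632 7.3476] v=[1.7298 1.8521 -2.5388]

Answer: 2.6758 5.4632 7.3476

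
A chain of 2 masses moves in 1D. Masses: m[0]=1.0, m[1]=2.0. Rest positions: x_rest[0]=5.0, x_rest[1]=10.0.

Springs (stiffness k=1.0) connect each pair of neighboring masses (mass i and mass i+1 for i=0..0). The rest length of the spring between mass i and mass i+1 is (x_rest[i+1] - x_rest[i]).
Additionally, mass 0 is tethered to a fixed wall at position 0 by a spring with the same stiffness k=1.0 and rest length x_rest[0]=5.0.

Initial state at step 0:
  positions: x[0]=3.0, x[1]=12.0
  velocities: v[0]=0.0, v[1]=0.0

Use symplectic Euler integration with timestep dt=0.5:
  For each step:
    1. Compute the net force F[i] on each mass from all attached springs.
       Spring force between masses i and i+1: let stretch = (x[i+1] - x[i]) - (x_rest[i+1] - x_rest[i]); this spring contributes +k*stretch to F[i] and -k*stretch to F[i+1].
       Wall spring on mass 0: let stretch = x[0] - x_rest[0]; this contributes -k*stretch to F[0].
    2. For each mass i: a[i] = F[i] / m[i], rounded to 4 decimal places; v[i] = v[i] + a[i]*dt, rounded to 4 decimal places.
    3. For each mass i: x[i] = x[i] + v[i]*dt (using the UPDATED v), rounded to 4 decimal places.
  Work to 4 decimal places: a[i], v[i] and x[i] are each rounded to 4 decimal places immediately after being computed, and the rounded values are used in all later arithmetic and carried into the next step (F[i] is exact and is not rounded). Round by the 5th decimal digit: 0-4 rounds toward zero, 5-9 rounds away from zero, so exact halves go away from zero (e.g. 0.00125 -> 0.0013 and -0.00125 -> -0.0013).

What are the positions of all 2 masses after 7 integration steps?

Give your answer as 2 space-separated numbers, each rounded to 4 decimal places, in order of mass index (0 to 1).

Answer: 2.2782 10.4921

Derivation:
Step 0: x=[3.0000 12.0000] v=[0.0000 0.0000]
Step 1: x=[4.5000 11.5000] v=[3.0000 -1.0000]
Step 2: x=[6.6250 10.7500] v=[4.2500 -1.5000]
Step 3: x=[8.1250 10.1094] v=[3.0000 -1.2813]
Step 4: x=[8.0899 9.8457] v=[-0.0703 -0.5274]
Step 5: x=[6.4712 9.9876] v=[-3.2374 0.2837]
Step 6: x=[4.1138 10.3149] v=[-4.7148 0.6546]
Step 7: x=[2.2782 10.4921] v=[-3.6712 0.3543]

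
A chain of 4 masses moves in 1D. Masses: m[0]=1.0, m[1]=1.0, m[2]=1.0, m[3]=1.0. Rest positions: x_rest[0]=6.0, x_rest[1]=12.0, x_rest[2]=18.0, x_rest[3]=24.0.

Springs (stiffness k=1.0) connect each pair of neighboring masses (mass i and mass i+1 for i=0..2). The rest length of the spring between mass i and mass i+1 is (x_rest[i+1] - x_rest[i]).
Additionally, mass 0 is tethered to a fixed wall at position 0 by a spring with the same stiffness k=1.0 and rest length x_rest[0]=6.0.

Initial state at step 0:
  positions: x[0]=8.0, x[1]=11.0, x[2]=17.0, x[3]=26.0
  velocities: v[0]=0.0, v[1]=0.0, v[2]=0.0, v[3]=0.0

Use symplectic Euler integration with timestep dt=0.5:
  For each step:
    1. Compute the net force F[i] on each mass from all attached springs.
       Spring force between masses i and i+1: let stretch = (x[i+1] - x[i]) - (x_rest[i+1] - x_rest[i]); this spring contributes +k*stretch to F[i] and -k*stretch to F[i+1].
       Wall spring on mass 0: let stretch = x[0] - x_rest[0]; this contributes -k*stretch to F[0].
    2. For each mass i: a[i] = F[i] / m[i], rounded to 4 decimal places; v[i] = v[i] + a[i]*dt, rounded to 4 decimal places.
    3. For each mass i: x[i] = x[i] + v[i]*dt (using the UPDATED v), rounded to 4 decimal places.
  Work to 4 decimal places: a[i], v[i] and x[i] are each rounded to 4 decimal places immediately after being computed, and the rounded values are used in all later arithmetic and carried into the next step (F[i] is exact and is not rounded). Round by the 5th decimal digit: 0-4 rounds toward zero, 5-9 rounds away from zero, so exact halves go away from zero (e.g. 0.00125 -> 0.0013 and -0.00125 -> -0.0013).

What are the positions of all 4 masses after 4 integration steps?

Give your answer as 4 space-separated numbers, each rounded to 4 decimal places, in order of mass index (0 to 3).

Answer: 4.3243 13.2423 19.9337 22.8985

Derivation:
Step 0: x=[8.0000 11.0000 17.0000 26.0000] v=[0.0000 0.0000 0.0000 0.0000]
Step 1: x=[6.7500 11.7500 17.7500 25.2500] v=[-2.5000 1.5000 1.5000 -1.5000]
Step 2: x=[5.0625 12.7500 18.8750 24.1250] v=[-3.3750 2.0000 2.2500 -2.2500]
Step 3: x=[4.0313 13.3594 19.7813 23.1875] v=[-2.0625 1.2188 1.8125 -1.8750]
Step 4: x=[4.3243 13.2423 19.9337 22.8985] v=[0.5859 -0.2343 0.3047 -0.5781]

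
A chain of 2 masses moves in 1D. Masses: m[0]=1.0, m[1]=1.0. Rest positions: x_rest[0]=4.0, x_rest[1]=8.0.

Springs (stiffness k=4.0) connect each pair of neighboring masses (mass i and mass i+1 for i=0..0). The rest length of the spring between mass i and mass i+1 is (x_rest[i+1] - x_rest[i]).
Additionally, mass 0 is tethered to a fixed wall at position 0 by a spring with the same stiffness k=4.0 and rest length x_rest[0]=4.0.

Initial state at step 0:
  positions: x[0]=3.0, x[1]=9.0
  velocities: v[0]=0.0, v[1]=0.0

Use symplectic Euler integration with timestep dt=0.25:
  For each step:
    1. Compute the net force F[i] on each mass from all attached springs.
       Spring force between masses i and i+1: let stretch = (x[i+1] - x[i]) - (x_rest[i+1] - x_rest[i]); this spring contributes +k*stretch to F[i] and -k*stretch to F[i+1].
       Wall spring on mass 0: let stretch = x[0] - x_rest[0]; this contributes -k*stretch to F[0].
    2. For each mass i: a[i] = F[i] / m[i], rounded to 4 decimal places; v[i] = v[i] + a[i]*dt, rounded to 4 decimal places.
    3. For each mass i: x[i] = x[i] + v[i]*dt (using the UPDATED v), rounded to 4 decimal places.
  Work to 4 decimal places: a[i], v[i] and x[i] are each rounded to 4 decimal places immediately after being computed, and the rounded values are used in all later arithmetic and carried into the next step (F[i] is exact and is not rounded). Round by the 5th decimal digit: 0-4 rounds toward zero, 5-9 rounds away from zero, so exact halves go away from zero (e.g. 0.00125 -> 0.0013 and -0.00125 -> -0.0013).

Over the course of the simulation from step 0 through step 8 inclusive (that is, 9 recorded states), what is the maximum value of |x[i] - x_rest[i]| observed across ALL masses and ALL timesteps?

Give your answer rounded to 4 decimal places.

Answer: 1.3979

Derivation:
Step 0: x=[3.0000 9.0000] v=[0.0000 0.0000]
Step 1: x=[3.7500 8.5000] v=[3.0000 -2.0000]
Step 2: x=[4.7500 7.8125] v=[4.0000 -2.7500]
Step 3: x=[5.3281 7.3594] v=[2.3125 -1.8125]
Step 4: x=[5.0820 7.3985] v=[-0.9843 0.1562]
Step 5: x=[4.1446 7.8584] v=[-3.7498 1.8397]
Step 6: x=[3.0995 8.3899] v=[-4.1806 2.1259]
Step 7: x=[2.6021 8.5988] v=[-1.9897 0.8355]
Step 8: x=[2.9533 8.3085] v=[1.4049 -1.1612]
Max displacement = 1.3979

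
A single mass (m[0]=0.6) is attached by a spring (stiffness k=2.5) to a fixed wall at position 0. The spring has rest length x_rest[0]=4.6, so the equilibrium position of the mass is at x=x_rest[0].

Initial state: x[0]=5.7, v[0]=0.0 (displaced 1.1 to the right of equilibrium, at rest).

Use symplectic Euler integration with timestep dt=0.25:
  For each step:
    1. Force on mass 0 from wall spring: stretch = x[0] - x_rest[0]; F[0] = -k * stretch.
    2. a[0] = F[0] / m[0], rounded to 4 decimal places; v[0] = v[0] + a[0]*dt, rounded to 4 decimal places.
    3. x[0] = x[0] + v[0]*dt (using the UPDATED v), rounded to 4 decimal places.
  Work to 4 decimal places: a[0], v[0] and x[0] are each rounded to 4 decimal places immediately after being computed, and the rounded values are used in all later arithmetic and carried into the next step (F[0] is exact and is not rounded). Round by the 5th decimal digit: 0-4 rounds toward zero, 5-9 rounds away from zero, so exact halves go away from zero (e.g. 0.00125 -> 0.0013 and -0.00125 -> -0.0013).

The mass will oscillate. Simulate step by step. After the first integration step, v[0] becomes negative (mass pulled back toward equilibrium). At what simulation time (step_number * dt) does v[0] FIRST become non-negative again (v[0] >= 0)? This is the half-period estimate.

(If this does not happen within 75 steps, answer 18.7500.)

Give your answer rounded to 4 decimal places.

Answer: 1.7500

Derivation:
Step 0: x=[5.7000] v=[0.0000]
Step 1: x=[5.4136] v=[-1.1458]
Step 2: x=[4.9153] v=[-1.9933]
Step 3: x=[4.3349] v=[-2.3218]
Step 4: x=[3.8235] v=[-2.0457]
Step 5: x=[3.5143] v=[-1.2369]
Step 6: x=[3.4878] v=[-0.1060]
Step 7: x=[3.7510] v=[1.0526]
First v>=0 after going negative at step 7, time=1.7500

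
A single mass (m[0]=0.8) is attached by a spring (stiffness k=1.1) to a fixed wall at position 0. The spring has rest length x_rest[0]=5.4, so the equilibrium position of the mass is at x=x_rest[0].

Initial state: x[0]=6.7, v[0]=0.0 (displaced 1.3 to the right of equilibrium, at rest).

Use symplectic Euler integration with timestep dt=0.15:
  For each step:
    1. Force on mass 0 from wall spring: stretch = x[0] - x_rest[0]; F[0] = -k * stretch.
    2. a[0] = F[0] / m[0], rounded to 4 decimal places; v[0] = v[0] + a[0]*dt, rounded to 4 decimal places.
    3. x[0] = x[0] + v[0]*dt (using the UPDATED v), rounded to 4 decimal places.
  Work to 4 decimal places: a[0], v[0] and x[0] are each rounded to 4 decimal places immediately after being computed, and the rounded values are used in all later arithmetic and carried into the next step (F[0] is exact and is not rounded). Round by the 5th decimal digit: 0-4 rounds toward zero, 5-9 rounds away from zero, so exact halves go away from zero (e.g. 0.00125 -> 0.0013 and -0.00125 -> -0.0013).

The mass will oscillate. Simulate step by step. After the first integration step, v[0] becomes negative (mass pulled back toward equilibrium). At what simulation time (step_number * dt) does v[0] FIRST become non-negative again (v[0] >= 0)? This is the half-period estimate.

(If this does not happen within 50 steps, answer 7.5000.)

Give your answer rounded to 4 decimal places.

Answer: 2.7000

Derivation:
Step 0: x=[6.7000] v=[0.0000]
Step 1: x=[6.6598] v=[-0.2681]
Step 2: x=[6.5806] v=[-0.5279]
Step 3: x=[6.4649] v=[-0.7714]
Step 4: x=[6.3163] v=[-0.9910]
Step 5: x=[6.1393] v=[-1.1800]
Step 6: x=[5.9394] v=[-1.3325]
Step 7: x=[5.7228] v=[-1.4438]
Step 8: x=[5.4962] v=[-1.5104]
Step 9: x=[5.2667] v=[-1.5302]
Step 10: x=[5.0413] v=[-1.5027]
Step 11: x=[4.8270] v=[-1.4287]
Step 12: x=[4.6304] v=[-1.3105]
Step 13: x=[4.4576] v=[-1.1518]
Step 14: x=[4.3140] v=[-0.9574]
Step 15: x=[4.2040] v=[-0.7334]
Step 16: x=[4.1310] v=[-0.4867]
Step 17: x=[4.0973] v=[-0.2250]
Step 18: x=[4.1039] v=[0.0437]
First v>=0 after going negative at step 18, time=2.7000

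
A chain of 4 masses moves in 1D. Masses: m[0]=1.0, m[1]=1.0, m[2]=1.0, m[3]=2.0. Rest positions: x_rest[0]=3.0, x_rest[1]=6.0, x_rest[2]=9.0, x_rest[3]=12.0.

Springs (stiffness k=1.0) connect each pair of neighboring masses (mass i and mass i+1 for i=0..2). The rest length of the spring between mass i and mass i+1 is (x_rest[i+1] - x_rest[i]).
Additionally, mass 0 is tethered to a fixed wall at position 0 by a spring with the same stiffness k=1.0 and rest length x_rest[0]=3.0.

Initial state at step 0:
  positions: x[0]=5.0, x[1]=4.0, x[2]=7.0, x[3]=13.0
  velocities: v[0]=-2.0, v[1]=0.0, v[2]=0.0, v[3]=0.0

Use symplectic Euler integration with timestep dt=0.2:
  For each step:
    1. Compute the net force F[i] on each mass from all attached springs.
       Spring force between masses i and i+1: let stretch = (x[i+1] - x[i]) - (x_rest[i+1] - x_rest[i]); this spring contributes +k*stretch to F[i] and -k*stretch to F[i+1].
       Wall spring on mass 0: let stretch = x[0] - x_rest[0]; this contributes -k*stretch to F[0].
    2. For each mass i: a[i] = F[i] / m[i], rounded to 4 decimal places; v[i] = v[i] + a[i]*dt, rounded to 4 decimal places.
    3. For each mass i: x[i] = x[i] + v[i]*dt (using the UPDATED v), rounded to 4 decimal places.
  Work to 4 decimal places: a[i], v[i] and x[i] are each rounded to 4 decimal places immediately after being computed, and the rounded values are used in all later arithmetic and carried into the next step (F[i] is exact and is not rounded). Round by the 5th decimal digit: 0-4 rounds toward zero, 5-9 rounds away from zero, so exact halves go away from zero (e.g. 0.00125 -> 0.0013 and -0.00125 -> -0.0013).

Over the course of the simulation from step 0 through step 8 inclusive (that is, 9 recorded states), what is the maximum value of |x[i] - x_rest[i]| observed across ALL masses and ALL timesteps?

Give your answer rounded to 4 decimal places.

Step 0: x=[5.0000 4.0000 7.0000 13.0000] v=[-2.0000 0.0000 0.0000 0.0000]
Step 1: x=[4.3600 4.1600 7.1200 12.9400] v=[-3.2000 0.8000 0.6000 -0.3000]
Step 2: x=[3.5376 4.4464 7.3544 12.8236] v=[-4.1120 1.4320 1.1720 -0.5820]
Step 3: x=[2.6100 4.8128 7.6912 12.6578] v=[-4.6378 1.8318 1.6842 -0.8289]
Step 4: x=[1.6662 5.2062 8.1116 12.4527] v=[-4.7192 1.9669 2.1018 -1.0256]
Step 5: x=[0.7973 5.5742 8.5894 12.2208] v=[-4.3444 1.8400 2.3889 -1.1597]
Step 6: x=[0.0876 5.8717 9.0918 11.9762] v=[-3.5485 1.4877 2.5121 -1.2228]
Step 7: x=[-0.3942 6.0667 9.5808 11.7340] v=[-2.4092 0.9749 2.4450 -1.2112]
Step 8: x=[-0.6018 6.1438 10.0154 11.5087] v=[-1.0382 0.3855 2.1728 -1.1265]
Max displacement = 3.6018

Answer: 3.6018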